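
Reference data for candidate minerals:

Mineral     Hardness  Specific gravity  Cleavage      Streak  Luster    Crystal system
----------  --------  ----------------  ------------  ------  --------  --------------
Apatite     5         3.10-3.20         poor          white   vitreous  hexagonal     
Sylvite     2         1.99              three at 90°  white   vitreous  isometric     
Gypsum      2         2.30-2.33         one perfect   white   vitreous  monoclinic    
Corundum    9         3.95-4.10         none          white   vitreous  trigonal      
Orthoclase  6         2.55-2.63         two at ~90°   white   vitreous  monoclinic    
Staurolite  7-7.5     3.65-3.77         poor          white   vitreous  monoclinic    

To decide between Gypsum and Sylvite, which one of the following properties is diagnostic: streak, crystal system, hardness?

Streak: both white — identical.
Crystal system: Gypsum monoclinic, Sylvite isometric — different.
Hardness: both 2 — identical.
Only crystal system differs between Gypsum and Sylvite among the listed tests.

crystal system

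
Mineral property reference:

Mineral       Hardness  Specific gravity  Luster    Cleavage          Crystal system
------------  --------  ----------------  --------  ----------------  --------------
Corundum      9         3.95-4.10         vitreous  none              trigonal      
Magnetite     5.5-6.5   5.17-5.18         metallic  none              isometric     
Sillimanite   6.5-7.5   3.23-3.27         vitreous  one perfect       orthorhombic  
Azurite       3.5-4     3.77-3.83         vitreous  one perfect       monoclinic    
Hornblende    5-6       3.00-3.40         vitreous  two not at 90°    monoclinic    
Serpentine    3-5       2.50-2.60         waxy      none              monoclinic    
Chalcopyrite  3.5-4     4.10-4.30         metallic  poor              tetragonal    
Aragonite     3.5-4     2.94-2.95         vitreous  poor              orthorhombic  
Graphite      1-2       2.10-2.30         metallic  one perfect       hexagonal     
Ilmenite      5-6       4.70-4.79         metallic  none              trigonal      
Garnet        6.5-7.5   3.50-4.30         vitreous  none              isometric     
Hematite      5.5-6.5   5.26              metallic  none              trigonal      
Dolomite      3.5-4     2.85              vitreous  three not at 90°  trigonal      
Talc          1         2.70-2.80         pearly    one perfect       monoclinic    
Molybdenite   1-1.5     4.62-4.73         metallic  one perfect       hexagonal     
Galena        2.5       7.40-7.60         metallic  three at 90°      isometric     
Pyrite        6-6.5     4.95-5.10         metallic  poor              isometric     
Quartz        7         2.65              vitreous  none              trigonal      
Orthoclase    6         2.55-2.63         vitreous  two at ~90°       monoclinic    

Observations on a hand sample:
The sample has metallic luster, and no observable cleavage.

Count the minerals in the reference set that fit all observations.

Metallic luster: only Magnetite, Chalcopyrite, Graphite, Ilmenite, Hematite, Molybdenite, Galena, Pyrite remain.
No observable cleavage: narrows the field to Magnetite, Ilmenite, Hematite.
Consistent with every observation: Hematite, Ilmenite, Magnetite.
That is 3 minerals.

3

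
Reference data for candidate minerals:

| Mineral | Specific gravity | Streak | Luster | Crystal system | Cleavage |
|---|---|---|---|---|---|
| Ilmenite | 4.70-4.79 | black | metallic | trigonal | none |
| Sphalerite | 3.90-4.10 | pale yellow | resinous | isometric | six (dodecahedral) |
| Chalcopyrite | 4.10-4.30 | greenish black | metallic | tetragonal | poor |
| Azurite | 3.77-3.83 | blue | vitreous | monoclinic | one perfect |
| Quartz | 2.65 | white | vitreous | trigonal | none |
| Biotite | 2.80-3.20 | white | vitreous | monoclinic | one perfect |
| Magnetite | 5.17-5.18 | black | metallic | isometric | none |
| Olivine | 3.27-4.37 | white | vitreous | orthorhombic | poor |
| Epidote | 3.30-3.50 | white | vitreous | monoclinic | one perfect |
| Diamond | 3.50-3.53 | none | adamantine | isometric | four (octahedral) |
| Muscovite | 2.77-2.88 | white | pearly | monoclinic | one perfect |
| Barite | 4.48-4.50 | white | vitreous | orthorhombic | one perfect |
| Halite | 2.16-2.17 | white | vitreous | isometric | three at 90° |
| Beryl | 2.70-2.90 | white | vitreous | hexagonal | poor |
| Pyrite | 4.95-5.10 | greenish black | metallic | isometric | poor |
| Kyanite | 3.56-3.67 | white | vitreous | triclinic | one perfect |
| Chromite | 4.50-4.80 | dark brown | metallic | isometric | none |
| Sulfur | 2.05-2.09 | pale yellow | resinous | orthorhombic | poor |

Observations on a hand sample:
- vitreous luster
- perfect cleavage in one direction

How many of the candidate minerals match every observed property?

Vitreous luster — Azurite, Quartz, Biotite, Olivine, Epidote, Barite, Halite, Beryl, Kyanite remain.
Perfect cleavage in one direction rules out Quartz, Olivine, Halite, Beryl.
Remaining candidates: Azurite, Barite, Biotite, Epidote, Kyanite.
That is 5 minerals.

5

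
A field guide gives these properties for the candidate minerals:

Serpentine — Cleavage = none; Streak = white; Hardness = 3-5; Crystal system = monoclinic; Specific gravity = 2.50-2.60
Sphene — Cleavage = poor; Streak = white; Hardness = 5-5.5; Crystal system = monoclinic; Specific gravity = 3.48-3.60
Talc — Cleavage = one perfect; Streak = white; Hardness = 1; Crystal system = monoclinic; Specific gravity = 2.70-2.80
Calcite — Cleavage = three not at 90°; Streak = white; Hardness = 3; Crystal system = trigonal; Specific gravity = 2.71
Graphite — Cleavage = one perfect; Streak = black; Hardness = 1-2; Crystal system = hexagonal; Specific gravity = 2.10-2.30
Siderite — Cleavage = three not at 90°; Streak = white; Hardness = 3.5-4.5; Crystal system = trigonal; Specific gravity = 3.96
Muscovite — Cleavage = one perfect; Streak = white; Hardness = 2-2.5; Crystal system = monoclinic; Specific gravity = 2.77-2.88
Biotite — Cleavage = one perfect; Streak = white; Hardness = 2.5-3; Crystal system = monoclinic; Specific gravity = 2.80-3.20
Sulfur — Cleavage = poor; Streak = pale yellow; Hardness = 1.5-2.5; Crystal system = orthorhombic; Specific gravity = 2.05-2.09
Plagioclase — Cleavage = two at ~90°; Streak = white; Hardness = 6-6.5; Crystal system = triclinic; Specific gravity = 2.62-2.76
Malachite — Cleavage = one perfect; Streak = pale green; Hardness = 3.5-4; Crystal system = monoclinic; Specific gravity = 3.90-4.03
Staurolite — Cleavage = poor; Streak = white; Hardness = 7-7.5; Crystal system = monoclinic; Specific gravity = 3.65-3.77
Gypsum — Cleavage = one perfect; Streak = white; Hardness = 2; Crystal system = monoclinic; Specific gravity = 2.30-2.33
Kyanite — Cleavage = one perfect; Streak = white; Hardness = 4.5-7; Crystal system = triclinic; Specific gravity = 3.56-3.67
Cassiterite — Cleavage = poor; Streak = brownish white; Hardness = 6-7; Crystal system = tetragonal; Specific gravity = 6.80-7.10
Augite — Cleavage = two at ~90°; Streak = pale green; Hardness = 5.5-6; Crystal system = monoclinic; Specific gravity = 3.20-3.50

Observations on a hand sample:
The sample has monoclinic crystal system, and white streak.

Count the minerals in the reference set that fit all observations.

Monoclinic crystal system: only Serpentine, Sphene, Talc, Muscovite, Biotite, Malachite, Staurolite, Gypsum, Augite remain.
White streak eliminates Malachite, Augite.
The minerals that satisfy all observations are Biotite, Gypsum, Muscovite, Serpentine, Sphene, Staurolite, Talc.
That is 7 minerals.

7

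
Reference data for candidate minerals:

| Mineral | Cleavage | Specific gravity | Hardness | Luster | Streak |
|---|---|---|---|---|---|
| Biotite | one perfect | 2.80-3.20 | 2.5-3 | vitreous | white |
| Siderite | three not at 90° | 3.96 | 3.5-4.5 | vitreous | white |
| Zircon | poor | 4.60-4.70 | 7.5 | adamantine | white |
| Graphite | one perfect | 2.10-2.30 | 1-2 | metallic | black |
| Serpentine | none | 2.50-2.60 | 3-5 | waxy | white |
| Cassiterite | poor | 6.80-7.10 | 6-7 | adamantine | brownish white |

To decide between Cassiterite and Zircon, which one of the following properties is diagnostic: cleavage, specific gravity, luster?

specific gravity

Cleavage: both poor — same for both.
Specific gravity: Cassiterite 6.80-7.10, Zircon 4.60-4.70 — different.
Luster: both adamantine — same for both.
Only specific gravity differs between Cassiterite and Zircon among the listed tests.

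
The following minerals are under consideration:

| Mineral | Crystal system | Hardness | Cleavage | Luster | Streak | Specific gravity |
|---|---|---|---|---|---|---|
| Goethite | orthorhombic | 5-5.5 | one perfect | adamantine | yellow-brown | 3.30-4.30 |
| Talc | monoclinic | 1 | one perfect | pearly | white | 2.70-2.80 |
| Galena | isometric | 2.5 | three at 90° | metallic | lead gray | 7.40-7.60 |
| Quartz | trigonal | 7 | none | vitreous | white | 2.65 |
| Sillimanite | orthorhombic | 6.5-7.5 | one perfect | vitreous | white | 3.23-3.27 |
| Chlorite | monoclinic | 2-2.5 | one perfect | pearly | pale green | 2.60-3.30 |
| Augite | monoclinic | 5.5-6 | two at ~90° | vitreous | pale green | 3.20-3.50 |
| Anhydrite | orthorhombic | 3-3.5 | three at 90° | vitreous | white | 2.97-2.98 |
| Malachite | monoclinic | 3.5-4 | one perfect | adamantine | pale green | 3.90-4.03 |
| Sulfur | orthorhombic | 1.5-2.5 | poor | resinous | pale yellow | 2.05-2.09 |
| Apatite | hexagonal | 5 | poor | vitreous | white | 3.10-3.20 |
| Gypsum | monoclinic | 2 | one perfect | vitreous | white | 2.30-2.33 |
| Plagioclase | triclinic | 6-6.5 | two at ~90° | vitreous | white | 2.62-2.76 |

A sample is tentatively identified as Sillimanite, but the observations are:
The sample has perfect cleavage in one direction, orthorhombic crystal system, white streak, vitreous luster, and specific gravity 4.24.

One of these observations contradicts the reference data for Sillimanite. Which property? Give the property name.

specific gravity

Perfect cleavage in one direction: Sillimanite has cleavage one perfect — matches.
Orthorhombic crystal system: Sillimanite has orthorhombic system — matches.
White streak: Sillimanite has white streak — matches.
Vitreous luster: Sillimanite has vitreous luster — matches.
Specific gravity 4.24: Sillimanite has SG 3.23-3.27 — inconsistent.
Only the specific gravity is inconsistent.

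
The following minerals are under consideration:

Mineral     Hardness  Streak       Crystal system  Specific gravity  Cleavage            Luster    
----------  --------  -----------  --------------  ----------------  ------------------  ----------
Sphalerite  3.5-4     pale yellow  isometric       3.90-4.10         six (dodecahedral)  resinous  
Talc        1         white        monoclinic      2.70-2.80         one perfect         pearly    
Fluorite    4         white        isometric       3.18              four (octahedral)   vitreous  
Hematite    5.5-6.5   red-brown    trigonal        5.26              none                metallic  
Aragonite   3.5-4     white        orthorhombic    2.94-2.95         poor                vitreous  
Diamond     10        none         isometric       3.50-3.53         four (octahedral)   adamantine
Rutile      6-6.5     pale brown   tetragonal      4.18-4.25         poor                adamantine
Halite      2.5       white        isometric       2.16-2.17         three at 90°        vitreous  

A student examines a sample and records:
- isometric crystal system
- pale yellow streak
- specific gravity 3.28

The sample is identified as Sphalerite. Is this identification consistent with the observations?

Inconsistent

Isometric crystal system — fits Sphalerite (isometric system).
Pale yellow streak — fits Sphalerite (pale yellow streak).
Specific gravity 3.28 — Sphalerite has SG 3.90-4.10; which does not match.
The specific gravity observation rules out Sphalerite.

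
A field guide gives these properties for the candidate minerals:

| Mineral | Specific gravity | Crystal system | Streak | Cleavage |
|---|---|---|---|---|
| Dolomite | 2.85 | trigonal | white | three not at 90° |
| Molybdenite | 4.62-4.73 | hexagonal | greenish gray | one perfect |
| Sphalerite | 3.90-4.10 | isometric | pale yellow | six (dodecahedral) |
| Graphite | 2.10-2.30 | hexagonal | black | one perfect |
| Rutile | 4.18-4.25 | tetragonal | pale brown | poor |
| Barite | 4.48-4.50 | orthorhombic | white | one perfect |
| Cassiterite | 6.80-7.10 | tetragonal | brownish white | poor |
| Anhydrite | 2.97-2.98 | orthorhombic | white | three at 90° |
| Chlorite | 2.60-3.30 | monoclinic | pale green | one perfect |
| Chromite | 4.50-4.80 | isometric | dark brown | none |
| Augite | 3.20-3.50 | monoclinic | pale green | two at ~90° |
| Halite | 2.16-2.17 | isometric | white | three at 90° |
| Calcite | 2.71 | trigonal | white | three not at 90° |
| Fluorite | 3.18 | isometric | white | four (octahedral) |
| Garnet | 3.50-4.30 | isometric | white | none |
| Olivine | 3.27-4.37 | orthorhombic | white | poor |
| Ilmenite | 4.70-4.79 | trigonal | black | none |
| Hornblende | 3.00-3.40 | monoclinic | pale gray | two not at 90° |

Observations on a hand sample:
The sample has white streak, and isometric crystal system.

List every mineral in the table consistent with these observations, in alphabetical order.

Fluorite, Garnet, Halite

White streak: only Dolomite, Barite, Anhydrite, Halite, Calcite, Fluorite, Garnet, Olivine remain.
Isometric crystal system: only Halite, Fluorite, Garnet remain.
Remaining candidates: Fluorite, Garnet, Halite.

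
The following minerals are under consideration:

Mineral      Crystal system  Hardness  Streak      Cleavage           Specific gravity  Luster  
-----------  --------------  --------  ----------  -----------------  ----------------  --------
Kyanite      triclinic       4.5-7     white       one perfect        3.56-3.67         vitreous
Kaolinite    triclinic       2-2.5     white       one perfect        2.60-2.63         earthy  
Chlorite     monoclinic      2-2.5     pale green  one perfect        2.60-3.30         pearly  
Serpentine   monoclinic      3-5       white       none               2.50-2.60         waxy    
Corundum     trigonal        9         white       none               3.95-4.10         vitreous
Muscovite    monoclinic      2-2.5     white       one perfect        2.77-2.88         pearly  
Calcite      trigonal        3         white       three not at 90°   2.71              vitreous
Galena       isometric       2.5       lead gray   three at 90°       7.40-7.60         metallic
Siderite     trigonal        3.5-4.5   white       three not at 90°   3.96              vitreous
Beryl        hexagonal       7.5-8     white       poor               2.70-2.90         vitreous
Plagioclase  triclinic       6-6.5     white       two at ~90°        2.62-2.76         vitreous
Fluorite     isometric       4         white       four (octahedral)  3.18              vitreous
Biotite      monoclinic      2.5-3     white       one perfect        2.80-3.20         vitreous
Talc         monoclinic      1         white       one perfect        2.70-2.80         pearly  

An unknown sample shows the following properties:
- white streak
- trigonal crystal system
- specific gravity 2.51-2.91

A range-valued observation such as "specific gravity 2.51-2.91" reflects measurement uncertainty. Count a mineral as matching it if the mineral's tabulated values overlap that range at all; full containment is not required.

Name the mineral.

White streak excludes Chlorite, Galena.
Trigonal crystal system: Corundum, Calcite, Siderite remain.
Specific gravity 2.51-2.91: only Calcite remains.
The only mineral consistent with every observation is Calcite.

Calcite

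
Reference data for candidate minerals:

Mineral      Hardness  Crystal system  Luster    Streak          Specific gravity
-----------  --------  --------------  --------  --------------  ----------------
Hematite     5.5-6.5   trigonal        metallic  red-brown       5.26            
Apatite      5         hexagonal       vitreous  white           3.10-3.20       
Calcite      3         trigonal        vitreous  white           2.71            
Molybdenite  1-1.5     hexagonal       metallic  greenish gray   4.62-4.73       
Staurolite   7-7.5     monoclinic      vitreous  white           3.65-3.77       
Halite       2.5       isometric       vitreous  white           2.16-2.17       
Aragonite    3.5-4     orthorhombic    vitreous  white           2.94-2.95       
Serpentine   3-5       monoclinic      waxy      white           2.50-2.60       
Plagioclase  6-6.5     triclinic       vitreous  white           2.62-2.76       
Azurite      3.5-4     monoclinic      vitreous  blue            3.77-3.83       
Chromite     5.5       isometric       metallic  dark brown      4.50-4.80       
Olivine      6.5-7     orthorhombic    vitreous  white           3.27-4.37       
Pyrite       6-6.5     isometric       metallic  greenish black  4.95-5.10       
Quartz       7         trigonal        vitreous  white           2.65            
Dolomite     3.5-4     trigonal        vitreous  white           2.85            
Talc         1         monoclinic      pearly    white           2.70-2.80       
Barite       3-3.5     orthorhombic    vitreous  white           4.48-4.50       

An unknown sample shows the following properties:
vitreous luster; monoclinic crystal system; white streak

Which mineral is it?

Vitreous luster excludes Hematite, Molybdenite, Serpentine, Chromite, Pyrite, Talc.
Monoclinic crystal system — only Staurolite, Azurite remain.
White streak eliminates Azurite.
Staurolite is the sole remaining match.

Staurolite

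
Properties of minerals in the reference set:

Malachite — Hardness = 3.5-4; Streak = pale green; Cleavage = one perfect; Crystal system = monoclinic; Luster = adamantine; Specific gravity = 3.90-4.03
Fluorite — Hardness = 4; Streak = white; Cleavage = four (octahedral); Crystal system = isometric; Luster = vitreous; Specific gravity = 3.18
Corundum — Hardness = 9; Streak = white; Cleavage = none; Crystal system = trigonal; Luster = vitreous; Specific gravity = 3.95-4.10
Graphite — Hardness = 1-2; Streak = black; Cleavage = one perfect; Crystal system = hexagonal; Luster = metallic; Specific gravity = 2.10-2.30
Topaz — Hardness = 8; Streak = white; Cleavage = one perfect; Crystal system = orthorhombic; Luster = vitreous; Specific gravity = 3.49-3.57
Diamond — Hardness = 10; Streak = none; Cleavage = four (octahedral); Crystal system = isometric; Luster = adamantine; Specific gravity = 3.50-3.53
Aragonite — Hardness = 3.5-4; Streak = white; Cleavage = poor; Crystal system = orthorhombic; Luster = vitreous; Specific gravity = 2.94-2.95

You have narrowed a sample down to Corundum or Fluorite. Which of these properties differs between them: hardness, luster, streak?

Hardness: Corundum 9, Fluorite 4 — these differ.
Luster: both vitreous — identical.
Streak: both white — identical.
Hardness is the diagnostic property here.

hardness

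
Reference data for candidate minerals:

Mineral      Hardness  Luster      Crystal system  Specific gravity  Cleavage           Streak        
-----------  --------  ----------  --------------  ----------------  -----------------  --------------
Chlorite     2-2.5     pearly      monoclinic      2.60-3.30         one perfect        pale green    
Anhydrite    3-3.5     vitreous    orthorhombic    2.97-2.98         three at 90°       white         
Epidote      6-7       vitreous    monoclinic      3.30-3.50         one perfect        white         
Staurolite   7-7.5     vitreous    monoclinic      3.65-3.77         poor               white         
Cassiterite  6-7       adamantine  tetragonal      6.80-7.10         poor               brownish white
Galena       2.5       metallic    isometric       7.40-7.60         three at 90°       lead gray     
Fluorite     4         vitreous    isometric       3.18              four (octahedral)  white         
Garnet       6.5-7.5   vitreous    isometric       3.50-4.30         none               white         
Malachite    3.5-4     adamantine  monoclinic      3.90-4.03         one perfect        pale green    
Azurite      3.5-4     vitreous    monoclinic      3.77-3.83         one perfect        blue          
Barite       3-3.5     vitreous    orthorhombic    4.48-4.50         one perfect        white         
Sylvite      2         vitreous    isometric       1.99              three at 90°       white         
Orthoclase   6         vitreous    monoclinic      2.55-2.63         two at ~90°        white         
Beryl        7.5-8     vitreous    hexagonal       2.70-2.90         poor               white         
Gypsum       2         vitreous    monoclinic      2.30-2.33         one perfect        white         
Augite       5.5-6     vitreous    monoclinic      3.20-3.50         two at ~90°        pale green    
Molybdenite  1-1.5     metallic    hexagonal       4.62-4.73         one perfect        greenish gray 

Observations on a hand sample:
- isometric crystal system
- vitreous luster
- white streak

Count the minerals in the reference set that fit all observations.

Isometric crystal system — leaves Galena, Fluorite, Garnet, Sylvite.
Vitreous luster rules out Galena.
White streak — consistent with all remaining minerals.
Consistent with every observation: Fluorite, Garnet, Sylvite.
That is 3 minerals.

3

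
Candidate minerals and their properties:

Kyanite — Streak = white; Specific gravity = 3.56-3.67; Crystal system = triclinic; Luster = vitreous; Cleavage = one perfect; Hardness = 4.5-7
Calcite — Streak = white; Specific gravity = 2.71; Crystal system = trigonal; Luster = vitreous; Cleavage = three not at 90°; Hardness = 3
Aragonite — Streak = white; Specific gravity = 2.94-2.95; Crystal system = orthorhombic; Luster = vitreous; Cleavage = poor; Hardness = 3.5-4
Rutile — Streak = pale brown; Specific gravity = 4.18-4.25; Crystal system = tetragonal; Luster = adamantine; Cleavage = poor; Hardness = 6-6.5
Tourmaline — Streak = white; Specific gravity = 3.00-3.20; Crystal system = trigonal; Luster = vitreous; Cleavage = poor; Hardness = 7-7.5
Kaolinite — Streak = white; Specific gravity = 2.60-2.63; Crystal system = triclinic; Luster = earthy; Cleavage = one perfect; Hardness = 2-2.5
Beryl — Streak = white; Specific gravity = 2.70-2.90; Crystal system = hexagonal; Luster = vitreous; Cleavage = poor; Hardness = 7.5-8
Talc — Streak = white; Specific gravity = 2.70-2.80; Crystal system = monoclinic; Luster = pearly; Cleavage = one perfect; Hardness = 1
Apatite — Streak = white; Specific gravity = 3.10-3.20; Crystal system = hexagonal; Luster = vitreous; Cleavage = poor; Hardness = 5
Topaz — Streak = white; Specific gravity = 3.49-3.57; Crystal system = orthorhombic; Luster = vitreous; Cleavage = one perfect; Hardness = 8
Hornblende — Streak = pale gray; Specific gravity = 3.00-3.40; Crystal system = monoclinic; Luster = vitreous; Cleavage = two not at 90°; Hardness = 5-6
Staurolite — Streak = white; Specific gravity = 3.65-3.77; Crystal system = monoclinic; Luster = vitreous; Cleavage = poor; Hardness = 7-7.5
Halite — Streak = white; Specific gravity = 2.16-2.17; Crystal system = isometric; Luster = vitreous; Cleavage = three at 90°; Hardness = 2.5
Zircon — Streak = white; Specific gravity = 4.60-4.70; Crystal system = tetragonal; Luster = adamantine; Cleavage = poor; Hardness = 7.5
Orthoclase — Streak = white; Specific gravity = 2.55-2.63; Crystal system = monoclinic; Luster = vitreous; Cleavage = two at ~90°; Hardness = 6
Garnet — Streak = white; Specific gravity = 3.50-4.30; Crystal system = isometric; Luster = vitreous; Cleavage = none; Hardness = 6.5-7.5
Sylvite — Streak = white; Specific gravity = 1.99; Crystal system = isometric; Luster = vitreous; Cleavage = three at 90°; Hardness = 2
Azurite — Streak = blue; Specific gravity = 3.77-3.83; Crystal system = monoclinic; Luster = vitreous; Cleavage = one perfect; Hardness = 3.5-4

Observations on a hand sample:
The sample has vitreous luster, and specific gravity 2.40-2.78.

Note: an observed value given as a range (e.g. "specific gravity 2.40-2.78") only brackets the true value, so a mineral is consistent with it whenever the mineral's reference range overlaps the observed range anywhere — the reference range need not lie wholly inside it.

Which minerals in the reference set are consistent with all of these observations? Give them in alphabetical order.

Vitreous luster is inconsistent with Rutile, Kaolinite, Talc, Zircon.
Specific gravity 2.40-2.78 — narrows the field to Calcite, Beryl, Orthoclase.
The minerals that satisfy all observations are Beryl, Calcite, Orthoclase.

Beryl, Calcite, Orthoclase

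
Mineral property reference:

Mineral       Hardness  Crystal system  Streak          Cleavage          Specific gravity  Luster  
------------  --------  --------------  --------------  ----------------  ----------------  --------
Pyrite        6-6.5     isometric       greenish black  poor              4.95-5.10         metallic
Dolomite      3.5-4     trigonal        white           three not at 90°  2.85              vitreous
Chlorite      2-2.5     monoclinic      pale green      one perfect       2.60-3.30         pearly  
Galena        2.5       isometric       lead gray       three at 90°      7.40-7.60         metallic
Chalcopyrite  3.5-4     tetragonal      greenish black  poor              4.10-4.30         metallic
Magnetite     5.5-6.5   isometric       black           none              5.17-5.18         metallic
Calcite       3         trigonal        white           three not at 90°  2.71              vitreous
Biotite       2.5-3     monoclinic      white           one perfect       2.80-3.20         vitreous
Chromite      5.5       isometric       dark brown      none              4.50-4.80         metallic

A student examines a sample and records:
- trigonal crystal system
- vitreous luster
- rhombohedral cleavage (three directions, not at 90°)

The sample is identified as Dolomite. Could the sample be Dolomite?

Trigonal crystal system — is consistent with Dolomite (trigonal system).
Vitreous luster — is consistent with Dolomite (vitreous luster).
Rhombohedral cleavage (three directions, not at 90°) — is consistent with Dolomite (cleavage three not at 90°).
Nothing contradicts Dolomite.

Yes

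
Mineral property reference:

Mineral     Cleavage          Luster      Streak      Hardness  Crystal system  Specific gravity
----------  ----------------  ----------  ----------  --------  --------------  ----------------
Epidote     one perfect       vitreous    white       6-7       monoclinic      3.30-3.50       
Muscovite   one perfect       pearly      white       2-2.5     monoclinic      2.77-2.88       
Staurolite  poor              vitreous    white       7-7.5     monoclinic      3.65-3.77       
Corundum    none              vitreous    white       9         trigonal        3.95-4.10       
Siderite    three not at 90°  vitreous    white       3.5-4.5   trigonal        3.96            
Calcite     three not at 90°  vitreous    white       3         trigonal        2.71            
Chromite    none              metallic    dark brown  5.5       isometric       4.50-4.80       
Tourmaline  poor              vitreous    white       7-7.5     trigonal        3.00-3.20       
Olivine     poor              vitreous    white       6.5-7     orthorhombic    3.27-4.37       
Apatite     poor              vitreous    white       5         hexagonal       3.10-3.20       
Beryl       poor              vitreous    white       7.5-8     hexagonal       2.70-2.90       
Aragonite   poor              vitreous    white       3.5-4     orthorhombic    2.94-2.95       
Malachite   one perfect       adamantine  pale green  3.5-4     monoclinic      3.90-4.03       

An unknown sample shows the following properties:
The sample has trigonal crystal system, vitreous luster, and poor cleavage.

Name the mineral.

Trigonal crystal system: leaves Corundum, Siderite, Calcite, Tourmaline.
Vitreous luster: no further eliminations.
Poor cleavage: only Tourmaline remains.
Only Tourmaline satisfies all observations.

Tourmaline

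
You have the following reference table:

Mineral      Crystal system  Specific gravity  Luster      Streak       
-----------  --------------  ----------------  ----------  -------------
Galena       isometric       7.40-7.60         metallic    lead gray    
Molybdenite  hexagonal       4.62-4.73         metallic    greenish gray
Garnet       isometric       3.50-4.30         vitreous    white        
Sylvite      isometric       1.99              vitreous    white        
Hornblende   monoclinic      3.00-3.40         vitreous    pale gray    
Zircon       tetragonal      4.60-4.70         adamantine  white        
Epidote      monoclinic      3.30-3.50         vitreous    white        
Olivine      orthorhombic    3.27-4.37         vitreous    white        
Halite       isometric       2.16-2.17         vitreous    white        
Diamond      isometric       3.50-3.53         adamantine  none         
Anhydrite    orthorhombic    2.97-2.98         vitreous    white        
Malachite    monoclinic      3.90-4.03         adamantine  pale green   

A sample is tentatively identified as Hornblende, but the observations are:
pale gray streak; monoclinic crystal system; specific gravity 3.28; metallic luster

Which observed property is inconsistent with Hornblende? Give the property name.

Pale gray streak: Hornblende has pale gray streak — matches.
Monoclinic crystal system: Hornblende has monoclinic system — matches.
Specific gravity 3.28: Hornblende has SG 3.00-3.40 — matches.
Metallic luster: Hornblende has vitreous luster — does not match.
Only the luster is inconsistent.

luster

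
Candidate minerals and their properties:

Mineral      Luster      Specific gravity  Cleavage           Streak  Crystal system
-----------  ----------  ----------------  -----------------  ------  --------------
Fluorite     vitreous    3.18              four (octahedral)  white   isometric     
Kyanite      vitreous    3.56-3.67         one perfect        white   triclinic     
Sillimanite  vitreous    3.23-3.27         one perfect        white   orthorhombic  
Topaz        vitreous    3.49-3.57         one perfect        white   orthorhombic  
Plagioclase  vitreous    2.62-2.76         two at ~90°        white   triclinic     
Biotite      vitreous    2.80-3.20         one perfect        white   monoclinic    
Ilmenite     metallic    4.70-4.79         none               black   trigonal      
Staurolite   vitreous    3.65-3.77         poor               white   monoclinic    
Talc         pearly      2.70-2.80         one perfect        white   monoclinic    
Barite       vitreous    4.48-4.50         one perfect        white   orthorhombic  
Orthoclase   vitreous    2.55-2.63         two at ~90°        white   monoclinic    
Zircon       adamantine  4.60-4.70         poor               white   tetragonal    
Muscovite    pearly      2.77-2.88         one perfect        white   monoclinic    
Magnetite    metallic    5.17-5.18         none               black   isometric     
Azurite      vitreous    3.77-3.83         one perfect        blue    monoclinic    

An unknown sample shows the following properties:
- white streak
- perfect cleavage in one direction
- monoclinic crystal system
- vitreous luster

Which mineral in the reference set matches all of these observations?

White streak rules out Ilmenite, Magnetite, Azurite.
Perfect cleavage in one direction rules out Fluorite, Plagioclase, Staurolite, Orthoclase, Zircon.
Monoclinic crystal system — leaves Biotite, Talc, Muscovite.
Vitreous luster — only Biotite remains.
Only Biotite satisfies all observations.

Biotite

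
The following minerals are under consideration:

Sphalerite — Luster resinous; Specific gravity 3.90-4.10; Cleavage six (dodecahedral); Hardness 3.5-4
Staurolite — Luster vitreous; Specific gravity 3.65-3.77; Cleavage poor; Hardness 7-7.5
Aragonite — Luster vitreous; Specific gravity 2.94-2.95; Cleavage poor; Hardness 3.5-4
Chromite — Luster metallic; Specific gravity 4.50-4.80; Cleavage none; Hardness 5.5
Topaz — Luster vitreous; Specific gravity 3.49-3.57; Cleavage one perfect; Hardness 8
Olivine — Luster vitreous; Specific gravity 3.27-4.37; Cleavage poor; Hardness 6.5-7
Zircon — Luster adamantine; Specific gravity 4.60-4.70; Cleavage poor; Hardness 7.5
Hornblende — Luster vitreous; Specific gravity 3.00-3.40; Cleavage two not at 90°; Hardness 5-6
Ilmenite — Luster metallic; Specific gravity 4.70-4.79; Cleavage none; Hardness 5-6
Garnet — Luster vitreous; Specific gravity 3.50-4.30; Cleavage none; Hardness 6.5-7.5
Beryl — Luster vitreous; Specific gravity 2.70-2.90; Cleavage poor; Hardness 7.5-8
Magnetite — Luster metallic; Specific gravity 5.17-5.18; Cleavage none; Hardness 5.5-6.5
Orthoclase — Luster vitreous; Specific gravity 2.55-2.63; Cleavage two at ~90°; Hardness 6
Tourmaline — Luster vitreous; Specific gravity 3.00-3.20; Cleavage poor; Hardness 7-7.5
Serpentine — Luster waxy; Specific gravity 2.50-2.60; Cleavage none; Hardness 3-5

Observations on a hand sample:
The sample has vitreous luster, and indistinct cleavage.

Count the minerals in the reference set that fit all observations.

5

Vitreous luster is inconsistent with Sphalerite, Chromite, Zircon, Ilmenite, Magnetite, Serpentine.
Indistinct cleavage is inconsistent with Topaz, Hornblende, Garnet, Orthoclase.
Consistent with every observation: Aragonite, Beryl, Olivine, Staurolite, Tourmaline.
That is 5 minerals.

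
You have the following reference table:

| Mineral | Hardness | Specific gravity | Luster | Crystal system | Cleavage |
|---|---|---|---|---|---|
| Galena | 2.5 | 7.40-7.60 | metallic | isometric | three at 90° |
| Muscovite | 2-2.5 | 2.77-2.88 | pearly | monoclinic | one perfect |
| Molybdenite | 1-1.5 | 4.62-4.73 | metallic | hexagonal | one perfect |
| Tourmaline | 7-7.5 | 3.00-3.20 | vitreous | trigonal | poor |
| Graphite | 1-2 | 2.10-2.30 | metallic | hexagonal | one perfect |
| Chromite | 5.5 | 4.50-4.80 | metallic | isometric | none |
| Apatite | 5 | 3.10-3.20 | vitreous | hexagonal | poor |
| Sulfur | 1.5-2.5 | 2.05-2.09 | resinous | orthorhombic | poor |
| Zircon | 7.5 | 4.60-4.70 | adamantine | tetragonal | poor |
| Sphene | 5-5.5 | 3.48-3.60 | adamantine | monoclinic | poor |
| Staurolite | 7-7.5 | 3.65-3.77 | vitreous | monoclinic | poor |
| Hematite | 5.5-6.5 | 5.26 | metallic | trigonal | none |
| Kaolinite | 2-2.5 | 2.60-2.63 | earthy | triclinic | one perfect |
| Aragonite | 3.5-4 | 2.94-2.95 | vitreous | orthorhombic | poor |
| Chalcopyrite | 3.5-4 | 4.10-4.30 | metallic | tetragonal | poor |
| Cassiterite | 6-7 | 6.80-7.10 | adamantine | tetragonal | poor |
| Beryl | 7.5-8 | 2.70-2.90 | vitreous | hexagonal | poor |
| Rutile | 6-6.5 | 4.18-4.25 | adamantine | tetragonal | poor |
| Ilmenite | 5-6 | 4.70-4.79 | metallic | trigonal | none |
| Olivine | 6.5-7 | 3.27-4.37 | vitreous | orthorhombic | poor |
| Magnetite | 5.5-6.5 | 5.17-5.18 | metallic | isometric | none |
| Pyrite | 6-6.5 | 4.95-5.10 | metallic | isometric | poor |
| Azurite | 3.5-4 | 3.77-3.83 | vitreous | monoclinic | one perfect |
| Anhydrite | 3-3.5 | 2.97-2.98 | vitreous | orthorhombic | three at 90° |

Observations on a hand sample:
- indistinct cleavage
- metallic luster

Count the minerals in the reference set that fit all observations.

Indistinct cleavage — only Tourmaline, Apatite, Sulfur, Zircon, Sphene, Staurolite, Aragonite, Chalcopyrite, Cassiterite, Beryl, Rutile, Olivine, Pyrite remain.
Metallic luster — narrows the field to Chalcopyrite, Pyrite.
The minerals that satisfy all observations are Chalcopyrite, Pyrite.
That is 2 minerals.

2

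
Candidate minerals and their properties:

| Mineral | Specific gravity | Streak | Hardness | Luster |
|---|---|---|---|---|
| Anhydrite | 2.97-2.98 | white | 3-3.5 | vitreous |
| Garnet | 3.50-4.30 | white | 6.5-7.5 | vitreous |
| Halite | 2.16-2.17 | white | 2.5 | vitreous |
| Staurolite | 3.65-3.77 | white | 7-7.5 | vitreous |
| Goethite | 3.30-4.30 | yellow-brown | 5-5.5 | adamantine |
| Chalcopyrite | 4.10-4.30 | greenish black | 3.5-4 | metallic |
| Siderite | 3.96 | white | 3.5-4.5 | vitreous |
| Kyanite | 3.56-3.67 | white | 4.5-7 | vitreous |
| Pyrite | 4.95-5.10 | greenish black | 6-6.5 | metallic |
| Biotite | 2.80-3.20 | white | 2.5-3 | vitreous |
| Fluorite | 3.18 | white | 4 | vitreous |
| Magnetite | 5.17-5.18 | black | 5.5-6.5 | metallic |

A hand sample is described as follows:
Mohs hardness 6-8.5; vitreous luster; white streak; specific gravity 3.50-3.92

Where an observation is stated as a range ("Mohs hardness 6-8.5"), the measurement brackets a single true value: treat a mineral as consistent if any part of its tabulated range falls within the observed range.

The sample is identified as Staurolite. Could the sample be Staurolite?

Mohs hardness 6-8.5 — agrees with Staurolite (hardness 7-7.5).
Vitreous luster — agrees with Staurolite (vitreous luster).
White streak — agrees with Staurolite (white streak).
Specific gravity 3.50-3.92 — agrees with Staurolite (SG 3.65-3.77).
Nothing contradicts Staurolite.

Consistent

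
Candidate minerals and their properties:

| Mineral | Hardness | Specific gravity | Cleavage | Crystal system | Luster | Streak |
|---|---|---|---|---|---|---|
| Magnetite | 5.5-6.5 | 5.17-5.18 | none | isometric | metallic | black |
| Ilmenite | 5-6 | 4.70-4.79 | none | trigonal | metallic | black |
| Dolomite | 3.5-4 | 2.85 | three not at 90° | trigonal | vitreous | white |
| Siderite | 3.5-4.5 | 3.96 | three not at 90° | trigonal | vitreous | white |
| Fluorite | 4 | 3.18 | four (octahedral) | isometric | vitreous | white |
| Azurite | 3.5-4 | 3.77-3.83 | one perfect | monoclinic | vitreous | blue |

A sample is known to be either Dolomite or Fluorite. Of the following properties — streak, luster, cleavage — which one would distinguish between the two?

cleavage

Streak: both white — same for both.
Luster: both vitreous — same for both.
Cleavage: Dolomite three not at 90°, Fluorite four (octahedral) — different.
Only cleavage differs between Dolomite and Fluorite among the listed tests.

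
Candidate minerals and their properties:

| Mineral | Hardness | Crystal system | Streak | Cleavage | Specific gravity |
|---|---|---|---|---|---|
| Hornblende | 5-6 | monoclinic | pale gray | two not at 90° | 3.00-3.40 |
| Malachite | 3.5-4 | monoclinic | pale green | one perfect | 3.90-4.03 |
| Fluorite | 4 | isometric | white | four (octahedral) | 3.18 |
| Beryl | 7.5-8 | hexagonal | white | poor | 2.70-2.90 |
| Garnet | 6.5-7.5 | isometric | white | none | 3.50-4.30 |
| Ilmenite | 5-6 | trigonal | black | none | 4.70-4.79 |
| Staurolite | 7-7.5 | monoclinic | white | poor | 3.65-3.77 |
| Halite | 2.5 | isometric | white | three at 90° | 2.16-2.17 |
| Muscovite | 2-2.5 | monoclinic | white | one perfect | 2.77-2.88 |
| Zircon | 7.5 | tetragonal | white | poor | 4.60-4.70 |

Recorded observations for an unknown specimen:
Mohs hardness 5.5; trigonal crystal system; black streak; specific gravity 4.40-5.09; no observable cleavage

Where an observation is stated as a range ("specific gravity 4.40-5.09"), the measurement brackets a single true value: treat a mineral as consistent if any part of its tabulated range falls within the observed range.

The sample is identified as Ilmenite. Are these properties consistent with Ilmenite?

Consistent

Mohs hardness 5.5 — agrees with Ilmenite (hardness 5-6).
Trigonal crystal system — agrees with Ilmenite (trigonal system).
Black streak — agrees with Ilmenite (black streak).
Specific gravity 4.40-5.09 — agrees with Ilmenite (SG 4.70-4.79).
No observable cleavage — agrees with Ilmenite (cleavage none).
Nothing contradicts Ilmenite.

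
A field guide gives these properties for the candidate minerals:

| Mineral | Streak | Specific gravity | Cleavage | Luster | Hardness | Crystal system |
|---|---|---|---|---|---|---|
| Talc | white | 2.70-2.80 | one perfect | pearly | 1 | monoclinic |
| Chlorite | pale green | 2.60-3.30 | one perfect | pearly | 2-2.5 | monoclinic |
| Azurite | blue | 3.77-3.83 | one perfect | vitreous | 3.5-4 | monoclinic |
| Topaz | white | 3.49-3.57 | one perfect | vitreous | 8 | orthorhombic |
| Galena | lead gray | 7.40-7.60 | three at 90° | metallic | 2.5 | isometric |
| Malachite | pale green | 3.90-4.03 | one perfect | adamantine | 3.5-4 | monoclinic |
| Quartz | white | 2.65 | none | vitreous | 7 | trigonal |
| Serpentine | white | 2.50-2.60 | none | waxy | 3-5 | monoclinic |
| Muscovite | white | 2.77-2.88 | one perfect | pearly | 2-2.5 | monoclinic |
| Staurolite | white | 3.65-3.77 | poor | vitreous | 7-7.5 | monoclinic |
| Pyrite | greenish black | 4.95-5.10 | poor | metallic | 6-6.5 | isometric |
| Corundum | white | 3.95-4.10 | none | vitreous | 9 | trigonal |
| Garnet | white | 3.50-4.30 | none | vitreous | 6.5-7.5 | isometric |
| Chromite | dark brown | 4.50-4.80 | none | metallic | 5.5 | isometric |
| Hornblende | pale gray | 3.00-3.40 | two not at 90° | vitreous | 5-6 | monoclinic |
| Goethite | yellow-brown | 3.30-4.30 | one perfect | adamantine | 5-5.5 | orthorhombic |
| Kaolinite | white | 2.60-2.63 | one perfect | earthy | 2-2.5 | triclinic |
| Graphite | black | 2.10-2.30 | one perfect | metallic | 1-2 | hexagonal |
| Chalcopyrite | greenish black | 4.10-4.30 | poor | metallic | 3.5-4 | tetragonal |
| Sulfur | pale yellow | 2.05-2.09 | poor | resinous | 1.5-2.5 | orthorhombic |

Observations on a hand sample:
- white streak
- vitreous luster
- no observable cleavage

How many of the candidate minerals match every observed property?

White streak — only Talc, Topaz, Quartz, Serpentine, Muscovite, Staurolite, Corundum, Garnet, Kaolinite remain.
Vitreous luster is inconsistent with Talc, Serpentine, Muscovite, Kaolinite.
No observable cleavage eliminates Topaz, Staurolite.
The minerals that satisfy all observations are Corundum, Garnet, Quartz.
That is 3 minerals.

3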